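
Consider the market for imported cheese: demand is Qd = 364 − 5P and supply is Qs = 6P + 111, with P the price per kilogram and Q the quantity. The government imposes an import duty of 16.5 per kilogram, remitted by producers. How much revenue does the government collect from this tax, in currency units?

Tax revenue = 3366.

Without the tax, 364 − 5P = 6P + 111 gives 11P = 253, so P* = 23 and Q* = 249.
With the tax collected from producers, supply shifts: Qs = 6(P − 16.5) + 111.
Solving gives Q = 204 with consumers paying 32 and producers receiving 15.5 (the 16.5 wedge).
Revenue = t · Q = 16.5 · 204 = 3366.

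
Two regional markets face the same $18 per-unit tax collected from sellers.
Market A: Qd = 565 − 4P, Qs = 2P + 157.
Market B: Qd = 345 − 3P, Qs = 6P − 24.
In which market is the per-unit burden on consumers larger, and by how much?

Market A: pre-tax P* = $68, Q* = 293; post-tax Q = 269; per-unit burden on consumers = $6.
Market B: pre-tax P* = $41, Q* = 222; post-tax Q = 186; per-unit burden on consumers = $12.
Difference: $6 vs $12 → market B is larger by $6.

Market B, by $6.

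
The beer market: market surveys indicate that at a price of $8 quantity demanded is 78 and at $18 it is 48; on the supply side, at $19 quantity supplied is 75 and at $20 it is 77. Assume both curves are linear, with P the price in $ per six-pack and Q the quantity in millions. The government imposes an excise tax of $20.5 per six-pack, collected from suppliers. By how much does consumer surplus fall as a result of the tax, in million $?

Demand slope: (48 − 78)/(18 − 8) = -3, so Qd = 102 − 3P.
Supply slope: (77 − 75)/(20 − 19) = 2, so Qs = 2P + 37.
Before the tax: set 102 − 3P = 2P + 37 → P* = $13, Q* = 63.
With the tax collected from suppliers, supply shifts: Qs = 2(P − 20.5) + 37.
New equilibrium: buyers pay $21.2, suppliers receive $0.7, Q = 38.4. (Wedge: Pb − Ps = 20.5.)
ΔCS is the trapezoid between Q = 38.4 and Q = 63 of height $8.2: ½ · (63 + 38.4) · 8.2 = $415.74.

Consumer surplus falls by $415.74 million.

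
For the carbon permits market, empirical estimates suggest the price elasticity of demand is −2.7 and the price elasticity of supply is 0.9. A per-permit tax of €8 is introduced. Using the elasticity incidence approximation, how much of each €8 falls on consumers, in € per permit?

Consumers bear ≈ €2 per permit.

Incidence ratio: consumers' share ≈ εs / (εs + |εd|) = 0.9 / (0.9 + 2.7) = 0.25.
So consumers bear ≈ 0.25 × €8 = €2; suppliers bear €6.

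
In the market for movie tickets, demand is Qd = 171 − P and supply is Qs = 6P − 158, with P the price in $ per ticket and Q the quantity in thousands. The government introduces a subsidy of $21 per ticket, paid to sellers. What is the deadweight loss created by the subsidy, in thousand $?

Without the subsidy, 171 − P = 6P − 158 gives 7P = 329, so P* = $47 and Q* = 124.
With a per-unit subsidy paid to sellers, each receives P + 21 per unit sold, so supply becomes Qs = 6(P + 21) − 158.
New equilibrium: buyers pay $29, sellers receive $50, Q = 142. (Wedge: Pb − Ps = −21.)
Quantity rises by |ΔQ| = |124 − 142| = 18.
DWL = ½ · t · |ΔQ| = ½ · 21 · 18 = $189.

Deadweight loss = $189 thousand.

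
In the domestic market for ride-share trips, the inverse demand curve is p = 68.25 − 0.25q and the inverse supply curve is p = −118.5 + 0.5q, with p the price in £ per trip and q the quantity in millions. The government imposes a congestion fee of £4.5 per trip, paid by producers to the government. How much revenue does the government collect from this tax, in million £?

Inverting to q(p) form: qd = 273 − 4p; qs = 2p + 237.
Without the tax, 273 − 4p = 2p + 237 gives 6p = 36, so p* = £6 and q* = 249.
With the tax collected from producers, supply shifts: qs = 2(p − 4.5) + 237.
Solving gives q = 243 with consumers paying £7.5 and producers receiving £3 (the £4.5 wedge).
Revenue = t · Q = 4.5 · 243 = £1093.5.

Tax revenue = £1093.5 million.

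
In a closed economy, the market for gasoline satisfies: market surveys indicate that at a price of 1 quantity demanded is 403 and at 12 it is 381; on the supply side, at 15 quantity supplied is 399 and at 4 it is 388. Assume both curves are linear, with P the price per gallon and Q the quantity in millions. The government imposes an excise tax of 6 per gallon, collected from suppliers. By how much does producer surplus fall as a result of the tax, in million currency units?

Demand slope: (381 − 403)/(12 − 1) = -2, so Qd = 405 − 2P.
Supply slope: (388 − 399)/(4 − 15) = 1, so Qs = P + 384.
Before the tax: set 405 − 2P = P + 384 → P* = 7, Q* = 391.
With the tax collected from suppliers, supply shifts: Qs = (P − 6) + 384.
New equilibrium: buyers pay 9, suppliers receive 3, Q = 387. (Wedge: Pb − Ps = 6.)
ΔPS is the trapezoid between Q = 387 and Q = 391 of height 4: ½ · (391 + 387) · 4 = 1556.

Producer surplus falls by 1556 million.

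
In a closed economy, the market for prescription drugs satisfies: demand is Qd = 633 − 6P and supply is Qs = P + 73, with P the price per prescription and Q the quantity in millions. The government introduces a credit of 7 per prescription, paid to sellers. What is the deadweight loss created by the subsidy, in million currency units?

Deadweight loss = 21 million.

Without the subsidy, 633 − 6P = P + 73 gives 7P = 560, so P* = 80 and Q* = 153.
With a per-unit subsidy paid to sellers, each receives P + 7 per unit sold, so supply becomes Qs = (P + 7) + 73.
New equilibrium: consumers pay 79, sellers receive 86, Q = 159. (Wedge: Pb − Ps = −7.)
Quantity rises by |ΔQ| = |153 − 159| = 6.
DWL = ½ · t · |ΔQ| = ½ · 7 · 6 = 21.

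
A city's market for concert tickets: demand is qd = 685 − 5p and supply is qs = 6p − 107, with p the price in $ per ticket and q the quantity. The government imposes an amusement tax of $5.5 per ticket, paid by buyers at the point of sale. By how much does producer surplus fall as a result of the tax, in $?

Without the tax, 685 − 5p = 6p − 107 gives 11p = 792, so p* = $72 and q* = 325.
With the tax collected from buyers, demand (in seller-price terms) shifts: qd = 685 − 5(p + 5.5).
New equilibrium: buyers pay $75, producers receive $69.5, q = 310. (Wedge: pb − ps = 5.5.)
ΔPS is the trapezoid between Q = 310 and Q = 325 of height $2.5: ½ · (325 + 310) · 2.5 = $793.75.

Producer surplus falls by $793.75.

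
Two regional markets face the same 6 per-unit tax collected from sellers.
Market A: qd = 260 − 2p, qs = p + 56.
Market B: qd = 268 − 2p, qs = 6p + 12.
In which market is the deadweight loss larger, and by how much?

Market A: pre-tax p* = 68, q* = 124; post-tax q = 120; deadweight loss = 12.
Market B: pre-tax p* = 32, q* = 204; post-tax q = 195; deadweight loss = 27.
Difference: 12 vs 27 → market B is larger by 15.

Market B, by 15.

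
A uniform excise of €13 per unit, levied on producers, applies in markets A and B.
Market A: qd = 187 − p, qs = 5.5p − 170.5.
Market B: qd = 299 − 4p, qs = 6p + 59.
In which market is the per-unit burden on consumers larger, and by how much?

Market A, by €3.2.

Market A: pre-tax p* = €55, q* = 132; post-tax q = 121; per-unit burden on consumers = €11.
Market B: pre-tax p* = €24, q* = 203; post-tax q = 171.8; per-unit burden on consumers = €7.8.
Difference: €11 vs €7.8 → market A is larger by €3.2.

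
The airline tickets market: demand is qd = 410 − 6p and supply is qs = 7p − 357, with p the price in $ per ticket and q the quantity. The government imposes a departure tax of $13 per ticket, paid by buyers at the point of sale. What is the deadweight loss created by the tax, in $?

Before the tax: set 410 − 6p = 7p − 357 → p* = $59, q* = 56.
With the tax collected from buyers, demand (in seller-price terms) shifts: qd = 410 − 6(p + 13).
New equilibrium: buyers pay $66, producers receive $53, q = 14. (Wedge: pb − ps = 13.)
Quantity falls by |ΔQ| = |56 − 14| = 42.
DWL = ½ · t · |ΔQ| = ½ · 13 · 42 = $273.

Deadweight loss = $273.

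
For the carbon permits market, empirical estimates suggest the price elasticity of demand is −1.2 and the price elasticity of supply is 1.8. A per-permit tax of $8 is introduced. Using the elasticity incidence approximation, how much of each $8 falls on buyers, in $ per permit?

Buyers bear ≈ $4.8 per permit.

Incidence ratio: buyers' share ≈ εs / (εs + |εd|) = 1.8 / (1.8 + 1.2) = 0.6.
So buyers bear ≈ 0.6 × $8 = $4.8; suppliers bear $3.2.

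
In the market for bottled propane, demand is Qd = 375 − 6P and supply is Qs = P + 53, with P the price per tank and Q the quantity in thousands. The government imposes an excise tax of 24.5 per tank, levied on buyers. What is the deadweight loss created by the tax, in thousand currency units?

Before the tax: set 375 − 6P = P + 53 → P* = 46, Q* = 99.
With the tax collected from buyers, demand (in seller-price terms) shifts: Qd = 375 − 6(P + 24.5).
Solving gives Q = 78 with buyers paying 49.5 and sellers receiving 25 (the 24.5 wedge).
Quantity falls by |ΔQ| = |99 − 78| = 21.
DWL = ½ · t · |ΔQ| = ½ · 24.5 · 21 = 257.25.

Deadweight loss = 257.25 thousand.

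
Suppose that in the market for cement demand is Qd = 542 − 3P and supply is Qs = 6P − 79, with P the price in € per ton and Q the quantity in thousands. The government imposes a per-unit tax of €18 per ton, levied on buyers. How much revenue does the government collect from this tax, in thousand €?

Without the tax, 542 − 3P = 6P − 79 gives 9P = 621, so P* = €69 and Q* = 335.
With the tax collected from buyers, demand (in seller-price terms) shifts: Qd = 542 − 3(P + 18).
New equilibrium: buyers pay €81, producers receive €63, Q = 299. (Wedge: Pb − Ps = 18.)
Revenue = t · Q = 18 · 299 = €5382.

Tax revenue = €5382 thousand.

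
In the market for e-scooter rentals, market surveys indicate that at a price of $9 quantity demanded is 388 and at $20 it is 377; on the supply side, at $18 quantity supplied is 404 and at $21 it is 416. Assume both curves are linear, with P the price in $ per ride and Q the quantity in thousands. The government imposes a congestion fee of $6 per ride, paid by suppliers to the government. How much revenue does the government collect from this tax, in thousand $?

Tax revenue = $2275.2 thousand.

Demand slope: (377 − 388)/(20 − 9) = -1, so Qd = 397 − P.
Supply slope: (416 − 404)/(21 − 18) = 4, so Qs = 4P + 332.
Without the tax, 397 − P = 4P + 332 gives 5P = 65, so P* = $13 and Q* = 384.
With the tax collected from suppliers, supply shifts: Qs = 4(P − 6) + 332.
New equilibrium: buyers pay $17.8, suppliers receive $11.8, Q = 379.2. (Wedge: Pb − Ps = 6.)
Revenue = t · Q = 6 · 379.2 = $2275.2.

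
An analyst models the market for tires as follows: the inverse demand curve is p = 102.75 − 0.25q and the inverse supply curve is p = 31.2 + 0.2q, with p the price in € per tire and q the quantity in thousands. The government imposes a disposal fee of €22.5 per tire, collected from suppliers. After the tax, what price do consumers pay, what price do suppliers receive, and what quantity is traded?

Rewrite in direct form: qd = 411 − 4p and qs = 5p − 156.
Before the tax: set 411 − 4p = 5p − 156 → p* = €63, q* = 159.
With the tax collected from suppliers, supply shifts: qs = 5(p − 22.5) − 156.
Solving gives q = 109 with consumers paying €75.5 and suppliers receiving €53 (the €22.5 wedge).
The less price-elastic side of the market bears the larger share of a per-unit tax.

Consumers pay €75.5; suppliers receive €53; quantity = 109.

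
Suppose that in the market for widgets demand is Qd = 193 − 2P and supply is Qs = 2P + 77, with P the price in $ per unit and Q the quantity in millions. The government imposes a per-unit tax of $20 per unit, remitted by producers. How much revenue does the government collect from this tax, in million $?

Before the tax: set 193 − 2P = 2P + 77 → P* = $29, Q* = 135.
With the tax collected from producers, supply shifts: Qs = 2(P − 20) + 77.
Solving gives Q = 115 with buyers paying $39 and producers receiving $19 (the $20 wedge).
Revenue = t · Q = 20 · 115 = $2300.

Tax revenue = $2300 million.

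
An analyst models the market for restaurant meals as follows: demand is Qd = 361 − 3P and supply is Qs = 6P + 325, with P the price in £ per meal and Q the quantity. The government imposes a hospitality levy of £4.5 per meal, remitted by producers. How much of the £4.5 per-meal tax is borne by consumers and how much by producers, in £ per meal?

Consumers bear £3 per meal; producers bear £1.5 per meal.

Before the tax: set 361 − 3P = 6P + 325 → P* = £4, Q* = 349.
With the tax collected from producers, supply shifts: Qs = 6(P − 4.5) + 325.
Solving gives Q = 340 with consumers paying £7 and producers receiving £2.5 (the £4.5 wedge).
Burden on consumers: £3; on producers: £1.5. (They sum to £4.5.)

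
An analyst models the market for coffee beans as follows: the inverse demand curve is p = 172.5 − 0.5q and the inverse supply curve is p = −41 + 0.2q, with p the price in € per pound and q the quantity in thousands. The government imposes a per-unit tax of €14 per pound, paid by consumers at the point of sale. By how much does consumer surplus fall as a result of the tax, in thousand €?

Consumer surplus falls by €2950 thousand.

Inverting to q(p) form: qd = 345 − 2p; qs = 5p + 205.
Without the tax, 345 − 2p = 5p + 205 gives 7p = 140, so p* = €20 and q* = 305.
With the tax collected from consumers, demand (in seller-price terms) shifts: qd = 345 − 2(p + 14).
New equilibrium: consumers pay €30, suppliers receive €16, q = 285. (Wedge: pb − ps = 14.)
ΔCS is the trapezoid between Q = 285 and Q = 305 of height €10: ½ · (305 + 285) · 10 = €2950.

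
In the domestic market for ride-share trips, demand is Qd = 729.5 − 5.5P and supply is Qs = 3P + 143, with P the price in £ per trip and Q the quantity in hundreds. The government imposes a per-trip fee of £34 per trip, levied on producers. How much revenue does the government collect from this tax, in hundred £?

Without the tax, 729.5 − 5.5P = 3P + 143 gives 8.5P = 586.5, so P* = £69 and Q* = 350.
With the tax collected from producers, supply shifts: Qs = 3(P − 34) + 143.
Solving gives Q = 284 with consumers paying £81 and producers receiving £47 (the £34 wedge).
Revenue = t · Q = 34 · 284 = £9656.

Tax revenue = £9656 hundred.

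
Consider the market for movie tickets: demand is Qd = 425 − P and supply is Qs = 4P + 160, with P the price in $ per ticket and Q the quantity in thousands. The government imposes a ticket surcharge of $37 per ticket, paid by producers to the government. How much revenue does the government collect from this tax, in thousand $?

Without the tax, 425 − P = 4P + 160 gives 5P = 265, so P* = $53 and Q* = 372.
With the tax collected from producers, supply shifts: Qs = 4(P − 37) + 160.
New equilibrium: buyers pay $82.6, producers receive $45.6, Q = 342.4. (Wedge: Pb − Ps = 37.)
Revenue = t · Q = 37 · 342.4 = $12668.8.

Tax revenue = $12668.8 thousand.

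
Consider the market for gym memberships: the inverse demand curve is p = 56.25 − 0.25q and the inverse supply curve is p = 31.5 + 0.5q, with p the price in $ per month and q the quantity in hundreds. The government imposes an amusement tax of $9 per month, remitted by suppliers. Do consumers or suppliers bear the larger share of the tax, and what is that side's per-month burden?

Suppliers bear the larger share: $6 per month.

Inverting to q(p) form: qd = 225 − 4p; qs = 2p − 63.
Without the tax, 225 − 4p = 2p − 63 gives 6p = 288, so p* = $48 and q* = 33.
With the tax collected from suppliers, supply shifts: qs = 2(p − 9) − 63.
New equilibrium: consumers pay $51, suppliers receive $42, q = 21. (Wedge: pb − ps = 9.)
Per-month burden: consumers $3, suppliers $6.
Suppliers take the larger share because supply is less price-elastic here (demand slope 4 vs supply slope 2).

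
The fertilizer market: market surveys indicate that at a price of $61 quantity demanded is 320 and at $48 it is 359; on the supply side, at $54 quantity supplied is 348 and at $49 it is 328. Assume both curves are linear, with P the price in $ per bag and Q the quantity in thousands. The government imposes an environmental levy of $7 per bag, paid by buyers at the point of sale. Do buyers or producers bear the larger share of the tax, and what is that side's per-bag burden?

Buyers bear the larger share: $4 per bag.

Demand slope: (359 − 320)/(48 − 61) = -3, so Qd = 503 − 3P.
Supply slope: (328 − 348)/(49 − 54) = 4, so Qs = 4P + 132.
Before the tax: set 503 − 3P = 4P + 132 → P* = $53, Q* = 344.
With the tax collected from buyers, demand (in seller-price terms) shifts: Qd = 503 − 3(P + 7).
New equilibrium: buyers pay $57, producers receive $50, Q = 332. (Wedge: Pb − Ps = 7.)
Per-bag burden: buyers $4, producers $3.
Buyers take the larger share because demand is less price-elastic here (demand slope 3 vs supply slope 4).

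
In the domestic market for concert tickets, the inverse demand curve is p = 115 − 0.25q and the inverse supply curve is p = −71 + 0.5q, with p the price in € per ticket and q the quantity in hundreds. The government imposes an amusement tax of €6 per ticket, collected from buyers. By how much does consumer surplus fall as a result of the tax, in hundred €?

Consumer surplus falls by €488 hundred.

Inverting to q(p) form: qd = 460 − 4p; qs = 2p + 142.
Before the tax: set 460 − 4p = 2p + 142 → p* = €53, q* = 248.
With the tax collected from buyers, demand (in seller-price terms) shifts: qd = 460 − 4(p + 6).
New equilibrium: buyers pay €55, sellers receive €49, q = 240. (Wedge: pb − ps = 6.)
ΔCS is the trapezoid between Q = 240 and Q = 248 of height €2: ½ · (248 + 240) · 2 = €488.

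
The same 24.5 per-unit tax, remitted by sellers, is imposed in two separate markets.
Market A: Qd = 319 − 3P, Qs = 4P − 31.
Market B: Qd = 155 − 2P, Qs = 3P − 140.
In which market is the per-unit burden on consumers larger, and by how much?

Market A: pre-tax P* = 50, Q* = 169; post-tax Q = 127; per-unit burden on consumers = 14.
Market B: pre-tax P* = 59, Q* = 37; post-tax Q = 7.6; per-unit burden on consumers = 14.7.
Difference: 14 vs 14.7 → market B is larger by 0.7.

Market B, by 0.7.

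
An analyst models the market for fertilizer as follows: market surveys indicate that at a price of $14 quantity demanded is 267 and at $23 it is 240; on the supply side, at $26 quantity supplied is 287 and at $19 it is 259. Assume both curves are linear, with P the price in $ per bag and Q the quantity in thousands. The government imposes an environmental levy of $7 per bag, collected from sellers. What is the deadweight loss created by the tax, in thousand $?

Demand slope: (240 − 267)/(23 − 14) = -3, so Qd = 309 − 3P.
Supply slope: (259 − 287)/(19 − 26) = 4, so Qs = 4P + 183.
Without the tax, 309 − 3P = 4P + 183 gives 7P = 126, so P* = $18 and Q* = 255.
With the tax collected from sellers, supply shifts: Qs = 4(P − 7) + 183.
New equilibrium: consumers pay $22, sellers receive $15, Q = 243. (Wedge: Pb − Ps = 7.)
Quantity falls by |ΔQ| = |255 − 243| = 12.
DWL = ½ · t · |ΔQ| = ½ · 7 · 12 = $42.

Deadweight loss = $42 thousand.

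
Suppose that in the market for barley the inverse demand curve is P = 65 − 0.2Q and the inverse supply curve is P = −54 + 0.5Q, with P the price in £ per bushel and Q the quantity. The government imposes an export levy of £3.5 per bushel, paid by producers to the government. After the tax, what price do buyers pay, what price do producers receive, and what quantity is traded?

Buyers pay £32; producers receive £28.5; quantity = 165.

Rewrite in direct form: Qd = 325 − 5P and Qs = 2P + 108.
Before the tax: set 325 − 5P = 2P + 108 → P* = £31, Q* = 170.
With the tax collected from producers, supply shifts: Qs = 2(P − 3.5) + 108.
New equilibrium: buyers pay £32, producers receive £28.5, Q = 165. (Wedge: Pb − Ps = 3.5.)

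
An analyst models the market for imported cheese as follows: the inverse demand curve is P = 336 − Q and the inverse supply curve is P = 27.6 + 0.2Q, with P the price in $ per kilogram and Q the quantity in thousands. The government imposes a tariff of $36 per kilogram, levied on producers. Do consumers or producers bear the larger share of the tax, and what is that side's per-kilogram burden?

Rewrite in direct form: Qd = 336 − P and Qs = 5P − 138.
Without the tax, 336 − P = 5P − 138 gives 6P = 474, so P* = $79 and Q* = 257.
With the tax collected from producers, supply shifts: Qs = 5(P − 36) − 138.
New equilibrium: consumers pay $109, producers receive $73, Q = 227. (Wedge: Pb − Ps = 36.)
Per-kilogram burden: consumers $30, producers $6.
Consumers take the larger share because demand is less price-elastic here (demand slope 1 vs supply slope 5).

Consumers bear the larger share: $30 per kilogram.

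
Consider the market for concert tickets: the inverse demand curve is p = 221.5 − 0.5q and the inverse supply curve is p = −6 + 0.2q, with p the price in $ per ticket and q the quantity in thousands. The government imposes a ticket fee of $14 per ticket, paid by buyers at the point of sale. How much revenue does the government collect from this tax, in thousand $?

Rewrite in direct form: qd = 443 − 2p and qs = 5p + 30.
Without the tax, 443 − 2p = 5p + 30 gives 7p = 413, so p* = $59 and q* = 325.
With the tax collected from buyers, demand (in seller-price terms) shifts: qd = 443 − 2(p + 14).
Solving gives q = 305 with buyers paying $69 and producers receiving $55 (the $14 wedge).
Revenue = t · Q = 14 · 305 = $4270.

Tax revenue = $4270 thousand.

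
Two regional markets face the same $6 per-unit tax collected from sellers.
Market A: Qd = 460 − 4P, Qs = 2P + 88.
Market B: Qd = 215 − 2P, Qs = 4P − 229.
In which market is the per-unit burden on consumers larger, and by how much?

Market A: pre-tax P* = $62, Q* = 212; post-tax Q = 204; per-unit burden on consumers = $2.
Market B: pre-tax P* = $74, Q* = 67; post-tax Q = 59; per-unit burden on consumers = $4.
Difference: $2 vs $4 → market B is larger by $2.

Market B, by $2.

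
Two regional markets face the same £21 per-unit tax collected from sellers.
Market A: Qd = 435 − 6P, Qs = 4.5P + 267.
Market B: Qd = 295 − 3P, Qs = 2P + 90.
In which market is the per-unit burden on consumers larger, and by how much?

Market A, by £0.6.

Market A: pre-tax P* = £16, Q* = 339; post-tax Q = 285; per-unit burden on consumers = £9.
Market B: pre-tax P* = £41, Q* = 172; post-tax Q = 146.8; per-unit burden on consumers = £8.4.
Difference: £9 vs £8.4 → market A is larger by £0.6.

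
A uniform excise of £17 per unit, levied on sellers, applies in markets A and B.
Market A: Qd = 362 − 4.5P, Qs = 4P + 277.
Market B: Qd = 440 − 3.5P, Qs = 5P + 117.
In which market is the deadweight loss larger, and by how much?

Market A, by £8.5.

Market A: pre-tax P* = £10, Q* = 317; post-tax Q = 281; deadweight loss = £306.
Market B: pre-tax P* = £38, Q* = 307; post-tax Q = 272; deadweight loss = £297.5.
Difference: £306 vs £297.5 → market A is larger by £8.5.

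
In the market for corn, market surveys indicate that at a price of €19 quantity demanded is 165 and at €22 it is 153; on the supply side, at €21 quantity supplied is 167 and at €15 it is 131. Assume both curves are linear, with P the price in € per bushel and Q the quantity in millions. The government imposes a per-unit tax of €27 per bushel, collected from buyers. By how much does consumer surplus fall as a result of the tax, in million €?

Demand slope: (153 − 165)/(22 − 19) = -4, so Qd = 241 − 4P.
Supply slope: (131 − 167)/(15 − 21) = 6, so Qs = 6P + 41.
Before the tax: set 241 − 4P = 6P + 41 → P* = €20, Q* = 161.
With the tax collected from buyers, demand (in seller-price terms) shifts: Qd = 241 − 4(P + 27).
Solving gives Q = 96.2 with buyers paying €36.2 and suppliers receiving €9.2 (the €27 wedge).
ΔCS is the trapezoid between Q = 96.2 and Q = 161 of height €16.2: ½ · (161 + 96.2) · 16.2 = €2083.32.

Consumer surplus falls by €2083.32 million.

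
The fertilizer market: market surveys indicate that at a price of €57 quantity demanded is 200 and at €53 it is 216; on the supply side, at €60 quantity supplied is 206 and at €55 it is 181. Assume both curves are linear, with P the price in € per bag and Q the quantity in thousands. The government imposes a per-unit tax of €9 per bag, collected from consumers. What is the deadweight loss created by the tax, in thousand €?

Demand slope: (216 − 200)/(53 − 57) = -4, so Qd = 428 − 4P.
Supply slope: (181 − 206)/(55 − 60) = 5, so Qs = 5P − 94.
Without the tax, 428 − 4P = 5P − 94 gives 9P = 522, so P* = €58 and Q* = 196.
With the tax collected from consumers, demand (in seller-price terms) shifts: Qd = 428 − 4(P + 9).
New equilibrium: consumers pay €63, producers receive €54, Q = 176. (Wedge: Pb − Ps = 9.)
Quantity falls by |ΔQ| = |196 − 176| = 20.
DWL = ½ · t · |ΔQ| = ½ · 9 · 20 = €90.

Deadweight loss = €90 thousand.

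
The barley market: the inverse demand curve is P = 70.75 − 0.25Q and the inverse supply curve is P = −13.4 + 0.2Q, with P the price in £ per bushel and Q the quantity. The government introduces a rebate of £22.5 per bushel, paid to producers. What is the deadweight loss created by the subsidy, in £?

Deadweight loss = £562.5.

Rewrite in direct form: Qd = 283 − 4P and Qs = 5P + 67.
Without the subsidy, 283 − 4P = 5P + 67 gives 9P = 216, so P* = £24 and Q* = 187.
With a per-unit subsidy paid to producers, each receives P + 22.5 per unit sold, so supply becomes Qs = 5(P + 22.5) + 67.
New equilibrium: buyers pay £11.5, producers receive £34, Q = 237. (Wedge: Pb − Ps = −22.5.)
Quantity rises by |ΔQ| = |187 − 237| = 50.
DWL = ½ · t · |ΔQ| = ½ · 22.5 · 50 = £562.5.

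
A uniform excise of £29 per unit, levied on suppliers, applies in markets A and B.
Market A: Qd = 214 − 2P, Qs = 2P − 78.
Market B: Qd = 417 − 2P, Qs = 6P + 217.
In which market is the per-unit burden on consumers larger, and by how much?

Market B, by £7.25.

Market A: pre-tax P* = £73, Q* = 68; post-tax Q = 39; per-unit burden on consumers = £14.5.
Market B: pre-tax P* = £25, Q* = 367; post-tax Q = 323.5; per-unit burden on consumers = £21.75.
Difference: £14.5 vs £21.75 → market B is larger by £7.25.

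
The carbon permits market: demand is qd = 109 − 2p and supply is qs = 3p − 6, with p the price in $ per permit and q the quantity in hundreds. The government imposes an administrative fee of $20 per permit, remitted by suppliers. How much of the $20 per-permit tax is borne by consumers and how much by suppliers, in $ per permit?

Consumers bear $12 per permit; suppliers bear $8 per permit.

Before the tax: set 109 − 2p = 3p − 6 → p* = $23, q* = 63.
With the tax collected from suppliers, supply shifts: qs = 3(p − 20) − 6.
New equilibrium: consumers pay $35, suppliers receive $15, q = 39. (Wedge: pb − ps = 20.)
Burden on consumers: $12; on suppliers: $8. (They sum to $20.)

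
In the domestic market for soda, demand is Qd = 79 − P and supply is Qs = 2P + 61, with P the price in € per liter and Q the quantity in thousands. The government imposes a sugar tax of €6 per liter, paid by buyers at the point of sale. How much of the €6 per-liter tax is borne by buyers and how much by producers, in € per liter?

Before the tax: set 79 − P = 2P + 61 → P* = €6, Q* = 73.
With the tax collected from buyers, demand (in seller-price terms) shifts: Qd = 79 − (P + 6).
Solving gives Q = 69 with buyers paying €10 and producers receiving €4 (the €6 wedge).
Burden on buyers: €4; on producers: €2. (They sum to €6.)

Buyers bear €4 per liter; producers bear €2 per liter.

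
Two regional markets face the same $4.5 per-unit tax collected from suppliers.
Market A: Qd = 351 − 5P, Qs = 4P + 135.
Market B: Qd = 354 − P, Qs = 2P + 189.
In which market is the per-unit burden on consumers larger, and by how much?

Market B, by $1.

Market A: pre-tax P* = $24, Q* = 231; post-tax Q = 221; per-unit burden on consumers = $2.
Market B: pre-tax P* = $55, Q* = 299; post-tax Q = 296; per-unit burden on consumers = $3.
Difference: $2 vs $3 → market B is larger by $1.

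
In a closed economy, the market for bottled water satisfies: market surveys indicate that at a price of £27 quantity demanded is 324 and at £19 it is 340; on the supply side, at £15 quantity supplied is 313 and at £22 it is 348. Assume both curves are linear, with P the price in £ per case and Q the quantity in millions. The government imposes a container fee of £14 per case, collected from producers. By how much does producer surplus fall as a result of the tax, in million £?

Demand slope: (340 − 324)/(19 − 27) = -2, so Qd = 378 − 2P.
Supply slope: (348 − 313)/(22 − 15) = 5, so Qs = 5P + 238.
Without the tax, 378 − 2P = 5P + 238 gives 7P = 140, so P* = £20 and Q* = 338.
With the tax collected from producers, supply shifts: Qs = 5(P − 14) + 238.
Solving gives Q = 318 with buyers paying £30 and producers receiving £16 (the £14 wedge).
ΔPS is the trapezoid between Q = 318 and Q = 338 of height £4: ½ · (338 + 318) · 4 = £1312.

Producer surplus falls by £1312 million.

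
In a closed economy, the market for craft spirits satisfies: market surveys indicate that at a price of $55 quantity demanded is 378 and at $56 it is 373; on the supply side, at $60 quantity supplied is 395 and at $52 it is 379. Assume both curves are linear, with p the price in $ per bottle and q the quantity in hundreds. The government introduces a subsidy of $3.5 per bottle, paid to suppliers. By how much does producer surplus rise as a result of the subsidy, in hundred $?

Producer surplus rises by $963.75 hundred.

Demand slope: (373 − 378)/(56 − 55) = -5, so qd = 653 − 5p.
Supply slope: (379 − 395)/(52 − 60) = 2, so qs = 2p + 275.
Before the subsidy: set 653 − 5p = 2p + 275 → p* = $54, q* = 383.
With a per-unit subsidy paid to suppliers, each receives p + 3.5 per unit sold, so supply becomes qs = 2(p + 3.5) + 275.
Solving gives q = 388 with buyers paying $53 and suppliers receiving $56.5 (the $3.5 wedge).
ΔPS is the trapezoid between Q = 388 and Q = 383 of height $2.5: ½ · (383 + 388) · 2.5 = $963.75.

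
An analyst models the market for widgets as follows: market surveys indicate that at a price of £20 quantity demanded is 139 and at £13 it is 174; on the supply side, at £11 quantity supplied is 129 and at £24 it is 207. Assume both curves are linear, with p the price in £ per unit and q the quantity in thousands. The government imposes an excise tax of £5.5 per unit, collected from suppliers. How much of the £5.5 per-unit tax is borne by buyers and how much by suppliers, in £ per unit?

Demand slope: (174 − 139)/(13 − 20) = -5, so qd = 239 − 5p.
Supply slope: (207 − 129)/(24 − 11) = 6, so qs = 6p + 63.
Before the tax: set 239 − 5p = 6p + 63 → p* = £16, q* = 159.
With the tax collected from suppliers, supply shifts: qs = 6(p − 5.5) + 63.
New equilibrium: buyers pay £19, suppliers receive £13.5, q = 144. (Wedge: pb − ps = 5.5.)
Burden on buyers: £3; on suppliers: £2.5. (They sum to £5.5.)
The less price-elastic side of the market bears the larger share of a per-unit tax.

Buyers bear £3 per unit; suppliers bear £2.5 per unit.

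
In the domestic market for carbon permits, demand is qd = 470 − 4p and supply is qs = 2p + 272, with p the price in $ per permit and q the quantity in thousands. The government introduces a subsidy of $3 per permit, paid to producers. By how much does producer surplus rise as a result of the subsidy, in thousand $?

Without the subsidy, 470 − 4p = 2p + 272 gives 6p = 198, so p* = $33 and q* = 338.
With a per-unit subsidy paid to producers, each receives p + 3 per unit sold, so supply becomes qs = 2(p + 3) + 272.
New equilibrium: buyers pay $32, producers receive $35, q = 342. (Wedge: pb − ps = −3.)
ΔPS is the trapezoid between Q = 342 and Q = 338 of height $2: ½ · (338 + 342) · 2 = $680.

Producer surplus rises by $680 thousand.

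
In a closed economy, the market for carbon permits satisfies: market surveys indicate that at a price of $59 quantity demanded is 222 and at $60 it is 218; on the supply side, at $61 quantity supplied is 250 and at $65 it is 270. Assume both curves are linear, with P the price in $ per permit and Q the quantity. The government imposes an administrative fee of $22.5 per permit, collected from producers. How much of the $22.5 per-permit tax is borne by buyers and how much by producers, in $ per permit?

Buyers bear $12.5 per permit; producers bear $10 per permit.

Demand slope: (218 − 222)/(60 − 59) = -4, so Qd = 458 − 4P.
Supply slope: (270 − 250)/(65 − 61) = 5, so Qs = 5P − 55.
Without the tax, 458 − 4P = 5P − 55 gives 9P = 513, so P* = $57 and Q* = 230.
With the tax collected from producers, supply shifts: Qs = 5(P − 22.5) − 55.
New equilibrium: buyers pay $69.5, producers receive $47, Q = 180. (Wedge: Pb − Ps = 22.5.)
Burden on buyers: $12.5; on producers: $10. (They sum to $22.5.)
The less price-elastic side of the market bears the larger share of a per-unit tax.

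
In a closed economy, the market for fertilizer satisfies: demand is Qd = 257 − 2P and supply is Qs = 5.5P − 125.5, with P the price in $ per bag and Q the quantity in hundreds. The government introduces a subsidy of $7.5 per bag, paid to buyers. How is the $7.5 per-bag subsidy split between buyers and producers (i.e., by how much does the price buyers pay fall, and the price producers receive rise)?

Without the subsidy, 257 − 2P = 5.5P − 125.5 gives 7.5P = 382.5, so P* = $51 and Q* = 155.
With a per-unit subsidy paid to buyers, each effectively pays P − 7.5, so demand becomes Qd = 257 − 2(P − 7.5).
Solving gives Q = 166 with buyers paying $45.5 and producers receiving $53 (the $7.5 wedge).
Gain to buyers: $5.5; to producers: $2. (They sum to $7.5.)

Buyers gain $5.5 per bag; producers gain $2 per bag.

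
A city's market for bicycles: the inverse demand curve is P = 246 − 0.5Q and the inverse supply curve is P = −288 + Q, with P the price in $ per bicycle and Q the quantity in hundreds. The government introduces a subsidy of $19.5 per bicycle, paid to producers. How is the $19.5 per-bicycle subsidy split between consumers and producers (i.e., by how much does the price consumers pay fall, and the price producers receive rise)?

Inverting to Q(P) form: Qd = 492 − 2P; Qs = P + 288.
Without the subsidy, 492 − 2P = P + 288 gives 3P = 204, so P* = $68 and Q* = 356.
With a per-unit subsidy paid to producers, each receives P + 19.5 per unit sold, so supply becomes Qs = (P + 19.5) + 288.
New equilibrium: consumers pay $61.5, producers receive $81, Q = 369. (Wedge: Pb − Ps = −19.5.)
Gain to consumers: $6.5; to producers: $13. (They sum to $19.5.)

Consumers gain $6.5 per bicycle; producers gain $13 per bicycle.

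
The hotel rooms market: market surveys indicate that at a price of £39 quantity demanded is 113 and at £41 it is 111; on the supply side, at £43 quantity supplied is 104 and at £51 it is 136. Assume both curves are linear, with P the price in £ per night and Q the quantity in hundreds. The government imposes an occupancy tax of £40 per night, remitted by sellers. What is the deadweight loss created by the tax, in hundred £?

Demand slope: (111 − 113)/(41 − 39) = -1, so Qd = 152 − P.
Supply slope: (136 − 104)/(51 − 43) = 4, so Qs = 4P − 68.
Without the tax, 152 − P = 4P − 68 gives 5P = 220, so P* = £44 and Q* = 108.
With the tax collected from sellers, supply shifts: Qs = 4(P − 40) − 68.
Solving gives Q = 76 with consumers paying £76 and sellers receiving £36 (the £40 wedge).
Quantity falls by |ΔQ| = |108 − 76| = 32.
DWL = ½ · t · |ΔQ| = ½ · 40 · 32 = £640.

Deadweight loss = £640 hundred.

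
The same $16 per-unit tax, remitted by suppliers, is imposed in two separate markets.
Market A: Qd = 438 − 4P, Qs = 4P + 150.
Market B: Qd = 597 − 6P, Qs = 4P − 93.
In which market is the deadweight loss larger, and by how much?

Market B, by $51.2.

Market A: pre-tax P* = $36, Q* = 294; post-tax Q = 262; deadweight loss = $256.
Market B: pre-tax P* = $69, Q* = 183; post-tax Q = 144.6; deadweight loss = $307.2.
Difference: $256 vs $307.2 → market B is larger by $51.2.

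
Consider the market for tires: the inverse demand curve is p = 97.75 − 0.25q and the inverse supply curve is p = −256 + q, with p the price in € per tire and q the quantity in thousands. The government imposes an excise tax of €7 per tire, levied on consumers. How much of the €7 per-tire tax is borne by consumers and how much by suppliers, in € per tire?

Consumers bear €1.4 per tire; suppliers bear €5.6 per tire.

Rewrite in direct form: qd = 391 − 4p and qs = p + 256.
Before the tax: set 391 − 4p = p + 256 → p* = €27, q* = 283.
With the tax collected from consumers, demand (in seller-price terms) shifts: qd = 391 − 4(p + 7).
New equilibrium: consumers pay €28.4, suppliers receive €21.4, q = 277.4. (Wedge: pb − ps = 7.)
Burden on consumers: €1.4; on suppliers: €5.6. (They sum to €7.)
The less price-elastic side of the market bears the larger share of a per-unit tax.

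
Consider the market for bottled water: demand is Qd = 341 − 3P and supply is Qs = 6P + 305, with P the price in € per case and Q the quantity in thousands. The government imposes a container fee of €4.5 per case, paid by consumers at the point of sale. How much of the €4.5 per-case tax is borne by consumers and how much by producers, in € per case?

Consumers bear €3 per case; producers bear €1.5 per case.

Without the tax, 341 − 3P = 6P + 305 gives 9P = 36, so P* = €4 and Q* = 329.
With the tax collected from consumers, demand (in seller-price terms) shifts: Qd = 341 − 3(P + 4.5).
Solving gives Q = 320 with consumers paying €7 and producers receiving €2.5 (the €4.5 wedge).
Burden on consumers: €3; on producers: €1.5. (They sum to €4.5.)
The less price-elastic side of the market bears the larger share of a per-unit tax.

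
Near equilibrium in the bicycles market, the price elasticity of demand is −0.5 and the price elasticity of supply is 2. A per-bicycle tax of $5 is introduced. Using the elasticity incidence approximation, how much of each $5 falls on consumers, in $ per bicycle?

Incidence ratio: consumers' share ≈ εs / (εs + |εd|) = 2 / (2 + 0.5) = 0.8.
So consumers bear ≈ 0.8 × $5 = $4; producers bear $1.

Consumers bear ≈ $4 per bicycle.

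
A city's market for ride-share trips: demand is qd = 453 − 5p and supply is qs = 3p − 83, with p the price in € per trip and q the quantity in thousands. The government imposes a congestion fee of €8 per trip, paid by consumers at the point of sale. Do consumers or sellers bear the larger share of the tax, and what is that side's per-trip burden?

Before the tax: set 453 − 5p = 3p − 83 → p* = €67, q* = 118.
With the tax collected from consumers, demand (in seller-price terms) shifts: qd = 453 − 5(p + 8).
Solving gives q = 103 with consumers paying €70 and sellers receiving €62 (the €8 wedge).
Per-trip burden: consumers €3, sellers €5.
Sellers take the larger share because supply is less price-elastic here (demand slope 5 vs supply slope 3).

Sellers bear the larger share: €5 per trip.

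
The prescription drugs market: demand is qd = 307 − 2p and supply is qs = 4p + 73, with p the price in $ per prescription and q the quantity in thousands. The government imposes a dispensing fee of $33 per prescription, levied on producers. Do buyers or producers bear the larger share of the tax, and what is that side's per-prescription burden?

Buyers bear the larger share: $22 per prescription.

Before the tax: set 307 − 2p = 4p + 73 → p* = $39, q* = 229.
With the tax collected from producers, supply shifts: qs = 4(p − 33) + 73.
New equilibrium: buyers pay $61, producers receive $28, q = 185. (Wedge: pb − ps = 33.)
Per-prescription burden: buyers $22, producers $11.
Buyers take the larger share because demand is less price-elastic here (demand slope 2 vs supply slope 4).
The less price-elastic side of the market bears the larger share of a per-unit tax.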